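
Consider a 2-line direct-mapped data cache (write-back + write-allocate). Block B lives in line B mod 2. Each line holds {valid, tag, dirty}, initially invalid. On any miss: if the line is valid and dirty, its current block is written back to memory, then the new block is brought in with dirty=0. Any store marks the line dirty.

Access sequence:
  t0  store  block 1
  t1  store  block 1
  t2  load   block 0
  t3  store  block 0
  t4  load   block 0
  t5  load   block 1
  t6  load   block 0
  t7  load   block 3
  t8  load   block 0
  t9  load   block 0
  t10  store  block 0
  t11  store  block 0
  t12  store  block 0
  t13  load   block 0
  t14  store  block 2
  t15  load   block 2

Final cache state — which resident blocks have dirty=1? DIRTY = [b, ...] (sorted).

  0 | W B1 → L1 miss [D]
  1 | W B1 → L1 hit [D]
  2 | R B0 → L0 miss [-]
  3 | W B0 → L0 hit [D]
  4 | R B0 → L0 hit [D]
  5 | R B1 → L1 hit [D]
  6 | R B0 → L0 hit [D]
  7 | R B3 → L1 miss wb→B1 [-]
  8 | R B0 → L0 hit [D]
  9 | R B0 → L0 hit [D]
  10 | W B0 → L0 hit [D]
  11 | W B0 → L0 hit [D]
  12 | W B0 → L0 hit [D]
  13 | R B0 → L0 hit [D]
  14 | W B2 → L0 miss wb→B0 [D]
  15 | R B2 → L0 hit [D]

DIRTY = [2]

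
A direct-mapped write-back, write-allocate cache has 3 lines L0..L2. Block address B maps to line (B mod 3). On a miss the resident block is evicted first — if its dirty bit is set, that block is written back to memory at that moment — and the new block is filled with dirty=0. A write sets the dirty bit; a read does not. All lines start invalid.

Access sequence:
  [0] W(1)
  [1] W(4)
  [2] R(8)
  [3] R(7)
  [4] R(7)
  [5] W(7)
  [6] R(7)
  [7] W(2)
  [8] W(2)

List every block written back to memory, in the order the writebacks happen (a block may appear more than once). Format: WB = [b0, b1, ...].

  0 | W B1 → L1 miss [D]
  1 | W B4 → L1 miss wb→B1 [D]
  2 | R B8 → L2 miss [-]
  3 | R B7 → L1 miss wb→B4 [-]
  4 | R B7 → L1 hit [-]
  5 | W B7 → L1 hit [D]
  6 | R B7 → L1 hit [D]
  7 | W B2 → L2 miss [D]
  8 | W B2 → L2 hit [D]

WB = [1, 4]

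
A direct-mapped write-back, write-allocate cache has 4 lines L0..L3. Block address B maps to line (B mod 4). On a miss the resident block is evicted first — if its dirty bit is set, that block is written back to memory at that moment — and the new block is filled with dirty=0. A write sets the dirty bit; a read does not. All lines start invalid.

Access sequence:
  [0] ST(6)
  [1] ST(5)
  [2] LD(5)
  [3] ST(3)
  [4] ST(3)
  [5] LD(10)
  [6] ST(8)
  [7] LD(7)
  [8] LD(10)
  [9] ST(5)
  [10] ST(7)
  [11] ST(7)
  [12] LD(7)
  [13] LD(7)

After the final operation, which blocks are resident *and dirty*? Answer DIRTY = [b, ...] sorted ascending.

0: W B6 -> L2 miss  d=D]
1: W B5 -> L1 miss  d=D]
2: R B5 -> L1 hit  d=D]
3: W B3 -> L3 miss  d=D]
4: W B3 -> L3 hit  d=D]
5: R B10 -> L2 miss wb->B6  d=-]
6: W B8 -> L0 miss  d=D]
7: R B7 -> L3 miss wb->B3  d=-]
8: R B10 -> L2 hit  d=-]
9: W B5 -> L1 hit  d=D]
10: W B7 -> L3 hit  d=D]
11: W B7 -> L3 hit  d=D]
12: R B7 -> L3 hit  d=D]
13: R B7 -> L3 hit  d=D]

DIRTY = [5, 7, 8]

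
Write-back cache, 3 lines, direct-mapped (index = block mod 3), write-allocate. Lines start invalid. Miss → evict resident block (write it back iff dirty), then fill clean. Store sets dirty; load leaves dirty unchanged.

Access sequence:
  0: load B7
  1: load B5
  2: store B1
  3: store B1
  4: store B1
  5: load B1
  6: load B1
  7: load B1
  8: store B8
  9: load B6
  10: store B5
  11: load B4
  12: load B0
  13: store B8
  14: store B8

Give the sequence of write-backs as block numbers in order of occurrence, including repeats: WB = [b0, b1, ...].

WB = [8, 1, 5]

  0 | R B7 → L1 miss [-]
  1 | R B5 → L2 miss [-]
  2 | W B1 → L1 miss [D]
  3 | W B1 → L1 hit [D]
  4 | W B1 → L1 hit [D]
  5 | R B1 → L1 hit [D]
  6 | R B1 → L1 hit [D]
  7 | R B1 → L1 hit [D]
  8 | W B8 → L2 miss [D]
  9 | R B6 → L0 miss [-]
  10 | W B5 → L2 miss wb→B8 [D]
  11 | R B4 → L1 miss wb→B1 [-]
  12 | R B0 → L0 miss [-]
  13 | W B8 → L2 miss wb→B5 [D]
  14 | W B8 → L2 hit [D]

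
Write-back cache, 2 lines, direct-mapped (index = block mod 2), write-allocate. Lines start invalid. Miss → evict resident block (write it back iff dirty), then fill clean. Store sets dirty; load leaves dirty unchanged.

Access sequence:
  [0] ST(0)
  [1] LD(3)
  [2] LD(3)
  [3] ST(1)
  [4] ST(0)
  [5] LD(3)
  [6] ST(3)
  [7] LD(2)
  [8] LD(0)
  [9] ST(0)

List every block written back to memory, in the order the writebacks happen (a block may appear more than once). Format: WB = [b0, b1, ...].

WB = [1, 0]

0: W B0 -> L0 miss  d=D]
1: R B3 -> L1 miss  d=-]
2: R B3 -> L1 hit  d=-]
3: W B1 -> L1 miss  d=D]
4: W B0 -> L0 hit  d=D]
5: R B3 -> L1 miss wb->B1  d=-]
6: W B3 -> L1 hit  d=D]
7: R B2 -> L0 miss wb->B0  d=-]
8: R B0 -> L0 miss  d=-]
9: W B0 -> L0 hit  d=D]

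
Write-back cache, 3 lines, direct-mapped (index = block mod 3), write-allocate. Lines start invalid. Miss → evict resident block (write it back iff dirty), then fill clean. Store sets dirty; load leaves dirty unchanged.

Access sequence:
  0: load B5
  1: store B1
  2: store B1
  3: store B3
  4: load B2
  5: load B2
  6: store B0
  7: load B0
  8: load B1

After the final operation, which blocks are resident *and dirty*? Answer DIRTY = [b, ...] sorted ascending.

DIRTY = [0, 1]

0: R B5 -> L2 miss  d=-]
1: W B1 -> L1 miss  d=D]
2: W B1 -> L1 hit  d=D]
3: W B3 -> L0 miss  d=D]
4: R B2 -> L2 miss  d=-]
5: R B2 -> L2 hit  d=-]
6: W B0 -> L0 miss wb->B3  d=D]
7: R B0 -> L0 hit  d=D]
8: R B1 -> L1 hit  d=D]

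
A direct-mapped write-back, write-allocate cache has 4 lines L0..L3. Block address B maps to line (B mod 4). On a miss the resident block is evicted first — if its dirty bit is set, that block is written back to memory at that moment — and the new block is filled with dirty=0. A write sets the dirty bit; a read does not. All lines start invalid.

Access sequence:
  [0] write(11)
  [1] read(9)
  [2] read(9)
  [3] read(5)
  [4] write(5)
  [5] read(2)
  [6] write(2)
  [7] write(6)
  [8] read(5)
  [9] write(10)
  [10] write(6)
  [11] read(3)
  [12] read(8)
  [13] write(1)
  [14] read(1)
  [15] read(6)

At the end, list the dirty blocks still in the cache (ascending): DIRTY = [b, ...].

DIRTY = [1, 6]

  0 | W B11 → L3 miss [D]
  1 | R B9 → L1 miss [-]
  2 | R B9 → L1 hit [-]
  3 | R B5 → L1 miss [-]
  4 | W B5 → L1 hit [D]
  5 | R B2 → L2 miss [-]
  6 | W B2 → L2 hit [D]
  7 | W B6 → L2 miss wb→B2 [D]
  8 | R B5 → L1 hit [D]
  9 | W B10 → L2 miss wb→B6 [D]
  10 | W B6 → L2 miss wb→B10 [D]
  11 | R B3 → L3 miss wb→B11 [-]
  12 | R B8 → L0 miss [-]
  13 | W B1 → L1 miss wb→B5 [D]
  14 | R B1 → L1 hit [D]
  15 | R B6 → L2 hit [D]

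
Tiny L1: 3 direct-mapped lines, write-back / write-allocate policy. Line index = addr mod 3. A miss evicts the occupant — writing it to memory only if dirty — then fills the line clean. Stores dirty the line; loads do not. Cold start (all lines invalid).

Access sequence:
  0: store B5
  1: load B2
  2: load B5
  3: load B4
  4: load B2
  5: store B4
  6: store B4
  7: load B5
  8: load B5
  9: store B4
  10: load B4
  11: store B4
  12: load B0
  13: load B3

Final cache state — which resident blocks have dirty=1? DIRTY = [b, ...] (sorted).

DIRTY = [4]

0: W B5 → L2 miss [D]
1: R B2 → L2 miss wb→B5 [-]
2: R B5 → L2 miss [-]
3: R B4 → L1 miss [-]
4: R B2 → L2 miss [-]
5: W B4 → L1 hit [D]
6: W B4 → L1 hit [D]
7: R B5 → L2 miss [-]
8: R B5 → L2 hit [-]
9: W B4 → L1 hit [D]
10: R B4 → L1 hit [D]
11: W B4 → L1 hit [D]
12: R B0 → L0 miss [-]
13: R B3 → L0 miss [-]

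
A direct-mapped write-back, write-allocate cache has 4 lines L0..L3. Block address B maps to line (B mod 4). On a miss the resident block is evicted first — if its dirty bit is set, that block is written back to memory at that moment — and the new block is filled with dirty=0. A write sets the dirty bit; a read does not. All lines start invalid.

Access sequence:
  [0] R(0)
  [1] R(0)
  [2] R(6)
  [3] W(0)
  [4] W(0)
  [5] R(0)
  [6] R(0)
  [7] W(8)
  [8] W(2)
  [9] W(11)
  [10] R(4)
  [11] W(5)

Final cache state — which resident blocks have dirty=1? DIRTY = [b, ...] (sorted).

  0 | R B0 → L0 miss [-]
  1 | R B0 → L0 hit [-]
  2 | R B6 → L2 miss [-]
  3 | W B0 → L0 hit [D]
  4 | W B0 → L0 hit [D]
  5 | R B0 → L0 hit [D]
  6 | R B0 → L0 hit [D]
  7 | W B8 → L0 miss wb→B0 [D]
  8 | W B2 → L2 miss [D]
  9 | W B11 → L3 miss [D]
  10 | R B4 → L0 miss wb→B8 [-]
  11 | W B5 → L1 miss [D]

DIRTY = [2, 5, 11]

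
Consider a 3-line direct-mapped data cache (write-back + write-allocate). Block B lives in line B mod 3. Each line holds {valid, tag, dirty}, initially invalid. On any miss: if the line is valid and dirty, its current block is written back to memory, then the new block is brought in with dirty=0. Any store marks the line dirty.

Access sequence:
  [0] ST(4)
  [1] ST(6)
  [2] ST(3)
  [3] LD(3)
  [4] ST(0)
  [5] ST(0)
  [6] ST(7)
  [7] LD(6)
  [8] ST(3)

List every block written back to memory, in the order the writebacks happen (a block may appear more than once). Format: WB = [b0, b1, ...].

  0 | W B4 → L1 miss [D]
  1 | W B6 → L0 miss [D]
  2 | W B3 → L0 miss wb→B6 [D]
  3 | R B3 → L0 hit [D]
  4 | W B0 → L0 miss wb→B3 [D]
  5 | W B0 → L0 hit [D]
  6 | W B7 → L1 miss wb→B4 [D]
  7 | R B6 → L0 miss wb→B0 [-]
  8 | W B3 → L0 miss [D]

WB = [6, 3, 4, 0]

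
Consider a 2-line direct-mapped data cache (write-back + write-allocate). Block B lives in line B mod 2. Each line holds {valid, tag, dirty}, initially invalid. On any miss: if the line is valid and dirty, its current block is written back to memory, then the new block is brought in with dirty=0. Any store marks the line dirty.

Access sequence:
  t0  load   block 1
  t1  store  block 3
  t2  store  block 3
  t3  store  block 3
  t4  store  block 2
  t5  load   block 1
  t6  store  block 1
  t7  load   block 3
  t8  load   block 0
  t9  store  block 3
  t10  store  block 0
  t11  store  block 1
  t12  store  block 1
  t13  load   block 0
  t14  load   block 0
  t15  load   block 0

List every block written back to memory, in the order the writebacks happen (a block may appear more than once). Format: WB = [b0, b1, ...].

WB = [3, 1, 2, 3]

0: R B1 -> L1 miss  d=-]
1: W B3 -> L1 miss  d=D]
2: W B3 -> L1 hit  d=D]
3: W B3 -> L1 hit  d=D]
4: W B2 -> L0 miss  d=D]
5: R B1 -> L1 miss wb->B3  d=-]
6: W B1 -> L1 hit  d=D]
7: R B3 -> L1 miss wb->B1  d=-]
8: R B0 -> L0 miss wb->B2  d=-]
9: W B3 -> L1 hit  d=D]
10: W B0 -> L0 hit  d=D]
11: W B1 -> L1 miss wb->B3  d=D]
12: W B1 -> L1 hit  d=D]
13: R B0 -> L0 hit  d=D]
14: R B0 -> L0 hit  d=D]
15: R B0 -> L0 hit  d=D]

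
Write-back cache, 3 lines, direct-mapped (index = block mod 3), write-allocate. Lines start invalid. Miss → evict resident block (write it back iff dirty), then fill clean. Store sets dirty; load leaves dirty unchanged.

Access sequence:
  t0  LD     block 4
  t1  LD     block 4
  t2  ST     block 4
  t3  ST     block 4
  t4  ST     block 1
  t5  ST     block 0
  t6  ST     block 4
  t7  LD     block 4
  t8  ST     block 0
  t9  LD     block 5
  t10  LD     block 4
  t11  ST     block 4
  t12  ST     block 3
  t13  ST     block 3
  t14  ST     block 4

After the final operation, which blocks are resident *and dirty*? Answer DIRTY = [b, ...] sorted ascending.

DIRTY = [3, 4]

0: R B4 -> L1 miss  d=-]
1: R B4 -> L1 hit  d=-]
2: W B4 -> L1 hit  d=D]
3: W B4 -> L1 hit  d=D]
4: W B1 -> L1 miss wb->B4  d=D]
5: W B0 -> L0 miss  d=D]
6: W B4 -> L1 miss wb->B1  d=D]
7: R B4 -> L1 hit  d=D]
8: W B0 -> L0 hit  d=D]
9: R B5 -> L2 miss  d=-]
10: R B4 -> L1 hit  d=D]
11: W B4 -> L1 hit  d=D]
12: W B3 -> L0 miss wb->B0  d=D]
13: W B3 -> L0 hit  d=D]
14: W B4 -> L1 hit  d=D]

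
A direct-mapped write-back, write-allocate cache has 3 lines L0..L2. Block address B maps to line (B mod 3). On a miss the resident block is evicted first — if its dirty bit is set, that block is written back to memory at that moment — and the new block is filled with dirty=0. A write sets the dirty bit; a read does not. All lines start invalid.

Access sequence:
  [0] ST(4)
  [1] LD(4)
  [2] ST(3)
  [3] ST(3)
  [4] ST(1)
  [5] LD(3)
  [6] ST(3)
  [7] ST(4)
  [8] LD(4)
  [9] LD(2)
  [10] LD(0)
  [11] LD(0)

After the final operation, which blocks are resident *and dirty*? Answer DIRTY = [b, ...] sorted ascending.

DIRTY = [4]

0: W B4 -> L1 miss  d=D]
1: R B4 -> L1 hit  d=D]
2: W B3 -> L0 miss  d=D]
3: W B3 -> L0 hit  d=D]
4: W B1 -> L1 miss wb->B4  d=D]
5: R B3 -> L0 hit  d=D]
6: W B3 -> L0 hit  d=D]
7: W B4 -> L1 miss wb->B1  d=D]
8: R B4 -> L1 hit  d=D]
9: R B2 -> L2 miss  d=-]
10: R B0 -> L0 miss wb->B3  d=-]
11: R B0 -> L0 hit  d=-]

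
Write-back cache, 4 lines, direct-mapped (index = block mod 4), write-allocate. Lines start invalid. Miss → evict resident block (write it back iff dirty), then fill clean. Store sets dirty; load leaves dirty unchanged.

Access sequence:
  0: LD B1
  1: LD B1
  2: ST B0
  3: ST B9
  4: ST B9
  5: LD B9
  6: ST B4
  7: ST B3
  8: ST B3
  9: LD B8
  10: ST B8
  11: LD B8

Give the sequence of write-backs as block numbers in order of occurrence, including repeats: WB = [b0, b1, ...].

WB = [0, 4]

0: R B1 → L1 miss [-]
1: R B1 → L1 hit [-]
2: W B0 → L0 miss [D]
3: W B9 → L1 miss [D]
4: W B9 → L1 hit [D]
5: R B9 → L1 hit [D]
6: W B4 → L0 miss wb→B0 [D]
7: W B3 → L3 miss [D]
8: W B3 → L3 hit [D]
9: R B8 → L0 miss wb→B4 [-]
10: W B8 → L0 hit [D]
11: R B8 → L0 hit [D]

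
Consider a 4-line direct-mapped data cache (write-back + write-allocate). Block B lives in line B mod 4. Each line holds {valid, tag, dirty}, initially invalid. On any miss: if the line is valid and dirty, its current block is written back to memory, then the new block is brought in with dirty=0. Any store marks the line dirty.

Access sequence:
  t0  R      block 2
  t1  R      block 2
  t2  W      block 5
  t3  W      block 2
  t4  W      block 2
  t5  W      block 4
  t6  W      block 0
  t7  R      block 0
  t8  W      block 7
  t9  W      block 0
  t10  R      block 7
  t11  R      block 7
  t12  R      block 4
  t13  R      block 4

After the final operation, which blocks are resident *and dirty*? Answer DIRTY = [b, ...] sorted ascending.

DIRTY = [2, 5, 7]

0: R B2 -> L2 miss  d=-]
1: R B2 -> L2 hit  d=-]
2: W B5 -> L1 miss  d=D]
3: W B2 -> L2 hit  d=D]
4: W B2 -> L2 hit  d=D]
5: W B4 -> L0 miss  d=D]
6: W B0 -> L0 miss wb->B4  d=D]
7: R B0 -> L0 hit  d=D]
8: W B7 -> L3 miss  d=D]
9: W B0 -> L0 hit  d=D]
10: R B7 -> L3 hit  d=D]
11: R B7 -> L3 hit  d=D]
12: R B4 -> L0 miss wb->B0  d=-]
13: R B4 -> L0 hit  d=-]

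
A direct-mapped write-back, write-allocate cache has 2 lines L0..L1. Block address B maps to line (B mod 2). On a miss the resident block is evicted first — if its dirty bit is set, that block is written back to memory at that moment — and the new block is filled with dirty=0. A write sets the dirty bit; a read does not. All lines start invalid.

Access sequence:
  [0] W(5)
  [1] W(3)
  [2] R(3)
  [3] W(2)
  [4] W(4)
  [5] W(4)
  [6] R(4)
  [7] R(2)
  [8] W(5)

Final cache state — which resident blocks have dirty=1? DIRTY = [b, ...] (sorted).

0: W B5 -> L1 miss  d=D]
1: W B3 -> L1 miss wb->B5  d=D]
2: R B3 -> L1 hit  d=D]
3: W B2 -> L0 miss  d=D]
4: W B4 -> L0 miss wb->B2  d=D]
5: W B4 -> L0 hit  d=D]
6: R B4 -> L0 hit  d=D]
7: R B2 -> L0 miss wb->B4  d=-]
8: W B5 -> L1 miss wb->B3  d=D]

DIRTY = [5]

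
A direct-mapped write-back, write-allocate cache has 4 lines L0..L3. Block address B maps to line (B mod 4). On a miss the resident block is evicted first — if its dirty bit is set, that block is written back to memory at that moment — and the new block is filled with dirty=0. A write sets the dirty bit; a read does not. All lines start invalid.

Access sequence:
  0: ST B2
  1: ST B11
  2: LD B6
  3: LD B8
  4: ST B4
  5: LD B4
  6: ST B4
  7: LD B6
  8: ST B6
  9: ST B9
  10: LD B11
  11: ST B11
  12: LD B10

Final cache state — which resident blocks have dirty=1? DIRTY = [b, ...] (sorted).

DIRTY = [4, 9, 11]

  0 | W B2 → L2 miss [D]
  1 | W B11 → L3 miss [D]
  2 | R B6 → L2 miss wb→B2 [-]
  3 | R B8 → L0 miss [-]
  4 | W B4 → L0 miss [D]
  5 | R B4 → L0 hit [D]
  6 | W B4 → L0 hit [D]
  7 | R B6 → L2 hit [-]
  8 | W B6 → L2 hit [D]
  9 | W B9 → L1 miss [D]
  10 | R B11 → L3 hit [D]
  11 | W B11 → L3 hit [D]
  12 | R B10 → L2 miss wb→B6 [-]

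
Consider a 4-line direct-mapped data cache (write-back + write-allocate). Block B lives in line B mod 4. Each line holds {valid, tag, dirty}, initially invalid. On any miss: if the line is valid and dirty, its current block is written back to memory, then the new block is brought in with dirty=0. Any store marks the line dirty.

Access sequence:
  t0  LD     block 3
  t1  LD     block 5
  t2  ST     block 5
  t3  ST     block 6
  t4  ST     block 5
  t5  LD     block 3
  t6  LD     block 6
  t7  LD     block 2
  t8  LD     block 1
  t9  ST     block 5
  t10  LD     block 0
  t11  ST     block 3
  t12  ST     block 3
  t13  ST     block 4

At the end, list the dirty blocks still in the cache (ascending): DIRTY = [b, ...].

0: R B3 -> L3 miss  d=-]
1: R B5 -> L1 miss  d=-]
2: W B5 -> L1 hit  d=D]
3: W B6 -> L2 miss  d=D]
4: W B5 -> L1 hit  d=D]
5: R B3 -> L3 hit  d=-]
6: R B6 -> L2 hit  d=D]
7: R B2 -> L2 miss wb->B6  d=-]
8: R B1 -> L1 miss wb->B5  d=-]
9: W B5 -> L1 miss  d=D]
10: R B0 -> L0 miss  d=-]
11: W B3 -> L3 hit  d=D]
12: W B3 -> L3 hit  d=D]
13: W B4 -> L0 miss  d=D]

DIRTY = [3, 4, 5]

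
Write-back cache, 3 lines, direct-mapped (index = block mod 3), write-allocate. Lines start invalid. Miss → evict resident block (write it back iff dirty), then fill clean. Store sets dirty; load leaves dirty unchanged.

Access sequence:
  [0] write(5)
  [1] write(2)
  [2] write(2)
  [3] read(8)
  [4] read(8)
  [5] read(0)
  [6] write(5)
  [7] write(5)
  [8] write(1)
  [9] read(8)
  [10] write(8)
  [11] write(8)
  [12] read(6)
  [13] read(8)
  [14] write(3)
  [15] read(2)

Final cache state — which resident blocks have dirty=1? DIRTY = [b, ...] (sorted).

0: W B5 → L2 miss [D]
1: W B2 → L2 miss wb→B5 [D]
2: W B2 → L2 hit [D]
3: R B8 → L2 miss wb→B2 [-]
4: R B8 → L2 hit [-]
5: R B0 → L0 miss [-]
6: W B5 → L2 miss [D]
7: W B5 → L2 hit [D]
8: W B1 → L1 miss [D]
9: R B8 → L2 miss wb→B5 [-]
10: W B8 → L2 hit [D]
11: W B8 → L2 hit [D]
12: R B6 → L0 miss [-]
13: R B8 → L2 hit [D]
14: W B3 → L0 miss [D]
15: R B2 → L2 miss wb→B8 [-]

DIRTY = [1, 3]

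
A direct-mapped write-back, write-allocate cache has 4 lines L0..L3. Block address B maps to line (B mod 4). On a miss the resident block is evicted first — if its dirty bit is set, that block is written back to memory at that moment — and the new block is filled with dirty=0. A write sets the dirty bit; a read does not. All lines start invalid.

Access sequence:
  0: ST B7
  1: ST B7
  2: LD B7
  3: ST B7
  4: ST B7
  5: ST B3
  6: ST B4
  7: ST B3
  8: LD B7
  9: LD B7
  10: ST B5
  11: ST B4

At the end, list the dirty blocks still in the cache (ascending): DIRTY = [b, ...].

DIRTY = [4, 5]

  0 | W B7 → L3 miss [D]
  1 | W B7 → L3 hit [D]
  2 | R B7 → L3 hit [D]
  3 | W B7 → L3 hit [D]
  4 | W B7 → L3 hit [D]
  5 | W B3 → L3 miss wb→B7 [D]
  6 | W B4 → L0 miss [D]
  7 | W B3 → L3 hit [D]
  8 | R B7 → L3 miss wb→B3 [-]
  9 | R B7 → L3 hit [-]
  10 | W B5 → L1 miss [D]
  11 | W B4 → L0 hit [D]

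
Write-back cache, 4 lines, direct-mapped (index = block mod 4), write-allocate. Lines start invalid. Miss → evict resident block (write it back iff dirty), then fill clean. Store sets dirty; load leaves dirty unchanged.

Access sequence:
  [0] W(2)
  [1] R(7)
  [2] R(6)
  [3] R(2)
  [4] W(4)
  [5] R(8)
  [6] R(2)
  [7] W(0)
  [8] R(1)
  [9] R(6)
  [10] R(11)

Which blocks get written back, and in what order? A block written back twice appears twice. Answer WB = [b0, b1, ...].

WB = [2, 4]

0: W B2 → L2 miss [D]
1: R B7 → L3 miss [-]
2: R B6 → L2 miss wb→B2 [-]
3: R B2 → L2 miss [-]
4: W B4 → L0 miss [D]
5: R B8 → L0 miss wb→B4 [-]
6: R B2 → L2 hit [-]
7: W B0 → L0 miss [D]
8: R B1 → L1 miss [-]
9: R B6 → L2 miss [-]
10: R B11 → L3 miss [-]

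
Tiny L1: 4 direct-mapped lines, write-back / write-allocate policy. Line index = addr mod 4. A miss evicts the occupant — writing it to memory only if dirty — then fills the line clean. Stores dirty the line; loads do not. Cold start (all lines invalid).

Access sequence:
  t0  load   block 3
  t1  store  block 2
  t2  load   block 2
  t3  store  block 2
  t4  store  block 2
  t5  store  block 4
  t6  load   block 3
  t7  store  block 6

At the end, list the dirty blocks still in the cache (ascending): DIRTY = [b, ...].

  0 | R B3 → L3 miss [-]
  1 | W B2 → L2 miss [D]
  2 | R B2 → L2 hit [D]
  3 | W B2 → L2 hit [D]
  4 | W B2 → L2 hit [D]
  5 | W B4 → L0 miss [D]
  6 | R B3 → L3 hit [-]
  7 | W B6 → L2 miss wb→B2 [D]

DIRTY = [4, 6]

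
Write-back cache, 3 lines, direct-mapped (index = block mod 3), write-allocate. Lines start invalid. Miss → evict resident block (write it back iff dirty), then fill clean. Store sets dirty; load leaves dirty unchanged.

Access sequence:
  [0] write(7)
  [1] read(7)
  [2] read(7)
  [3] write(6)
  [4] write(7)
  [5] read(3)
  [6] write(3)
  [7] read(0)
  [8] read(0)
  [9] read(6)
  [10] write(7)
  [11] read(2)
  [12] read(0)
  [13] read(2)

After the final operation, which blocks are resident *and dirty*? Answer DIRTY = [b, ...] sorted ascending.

0: W B7 -> L1 miss  d=D]
1: R B7 -> L1 hit  d=D]
2: R B7 -> L1 hit  d=D]
3: W B6 -> L0 miss  d=D]
4: W B7 -> L1 hit  d=D]
5: R B3 -> L0 miss wb->B6  d=-]
6: W B3 -> L0 hit  d=D]
7: R B0 -> L0 miss wb->B3  d=-]
8: R B0 -> L0 hit  d=-]
9: R B6 -> L0 miss  d=-]
10: W B7 -> L1 hit  d=D]
11: R B2 -> L2 miss  d=-]
12: R B0 -> L0 miss  d=-]
13: R B2 -> L2 hit  d=-]

DIRTY = [7]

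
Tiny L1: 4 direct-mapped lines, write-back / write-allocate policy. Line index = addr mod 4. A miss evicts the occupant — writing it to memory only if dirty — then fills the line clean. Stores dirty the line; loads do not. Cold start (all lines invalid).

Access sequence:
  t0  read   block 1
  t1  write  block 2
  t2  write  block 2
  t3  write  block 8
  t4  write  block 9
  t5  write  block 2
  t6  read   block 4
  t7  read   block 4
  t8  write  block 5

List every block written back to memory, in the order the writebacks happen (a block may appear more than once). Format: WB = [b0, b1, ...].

0: R B1 → L1 miss [-]
1: W B2 → L2 miss [D]
2: W B2 → L2 hit [D]
3: W B8 → L0 miss [D]
4: W B9 → L1 miss [D]
5: W B2 → L2 hit [D]
6: R B4 → L0 miss wb→B8 [-]
7: R B4 → L0 hit [-]
8: W B5 → L1 miss wb→B9 [D]

WB = [8, 9]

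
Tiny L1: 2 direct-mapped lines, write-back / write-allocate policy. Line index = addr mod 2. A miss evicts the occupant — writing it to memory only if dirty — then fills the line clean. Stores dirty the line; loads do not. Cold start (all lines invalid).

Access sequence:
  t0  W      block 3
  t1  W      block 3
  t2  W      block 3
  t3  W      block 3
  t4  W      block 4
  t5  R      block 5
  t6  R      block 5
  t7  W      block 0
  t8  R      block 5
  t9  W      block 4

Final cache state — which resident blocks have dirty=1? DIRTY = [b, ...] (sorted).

0: W B3 -> L1 miss  d=D]
1: W B3 -> L1 hit  d=D]
2: W B3 -> L1 hit  d=D]
3: W B3 -> L1 hit  d=D]
4: W B4 -> L0 miss  d=D]
5: R B5 -> L1 miss wb->B3  d=-]
6: R B5 -> L1 hit  d=-]
7: W B0 -> L0 miss wb->B4  d=D]
8: R B5 -> L1 hit  d=-]
9: W B4 -> L0 miss wb->B0  d=D]

DIRTY = [4]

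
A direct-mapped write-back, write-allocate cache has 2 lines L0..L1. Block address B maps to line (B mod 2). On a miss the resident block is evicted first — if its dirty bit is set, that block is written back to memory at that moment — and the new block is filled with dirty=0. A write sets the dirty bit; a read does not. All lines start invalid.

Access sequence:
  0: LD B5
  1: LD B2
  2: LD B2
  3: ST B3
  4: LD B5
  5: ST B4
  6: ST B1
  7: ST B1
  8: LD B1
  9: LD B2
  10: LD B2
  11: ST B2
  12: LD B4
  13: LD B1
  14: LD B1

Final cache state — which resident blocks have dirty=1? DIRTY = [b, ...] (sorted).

DIRTY = [1]

0: R B5 → L1 miss [-]
1: R B2 → L0 miss [-]
2: R B2 → L0 hit [-]
3: W B3 → L1 miss [D]
4: R B5 → L1 miss wb→B3 [-]
5: W B4 → L0 miss [D]
6: W B1 → L1 miss [D]
7: W B1 → L1 hit [D]
8: R B1 → L1 hit [D]
9: R B2 → L0 miss wb→B4 [-]
10: R B2 → L0 hit [-]
11: W B2 → L0 hit [D]
12: R B4 → L0 miss wb→B2 [-]
13: R B1 → L1 hit [D]
14: R B1 → L1 hit [D]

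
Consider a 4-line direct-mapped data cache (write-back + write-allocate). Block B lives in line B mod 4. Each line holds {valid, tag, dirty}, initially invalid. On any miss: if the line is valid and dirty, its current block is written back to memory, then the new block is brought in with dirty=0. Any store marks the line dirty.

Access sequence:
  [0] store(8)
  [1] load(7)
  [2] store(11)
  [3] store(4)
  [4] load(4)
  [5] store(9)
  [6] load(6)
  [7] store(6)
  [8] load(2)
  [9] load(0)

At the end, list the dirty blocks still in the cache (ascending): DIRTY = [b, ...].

0: W B8 → L0 miss [D]
1: R B7 → L3 miss [-]
2: W B11 → L3 miss [D]
3: W B4 → L0 miss wb→B8 [D]
4: R B4 → L0 hit [D]
5: W B9 → L1 miss [D]
6: R B6 → L2 miss [-]
7: W B6 → L2 hit [D]
8: R B2 → L2 miss wb→B6 [-]
9: R B0 → L0 miss wb→B4 [-]

DIRTY = [9, 11]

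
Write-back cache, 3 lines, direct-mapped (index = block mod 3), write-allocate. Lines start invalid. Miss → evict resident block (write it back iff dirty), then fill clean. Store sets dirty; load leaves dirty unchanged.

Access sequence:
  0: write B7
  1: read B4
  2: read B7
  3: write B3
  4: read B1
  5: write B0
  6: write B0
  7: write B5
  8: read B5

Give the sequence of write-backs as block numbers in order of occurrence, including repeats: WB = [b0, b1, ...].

WB = [7, 3]

  0 | W B7 → L1 miss [D]
  1 | R B4 → L1 miss wb→B7 [-]
  2 | R B7 → L1 miss [-]
  3 | W B3 → L0 miss [D]
  4 | R B1 → L1 miss [-]
  5 | W B0 → L0 miss wb→B3 [D]
  6 | W B0 → L0 hit [D]
  7 | W B5 → L2 miss [D]
  8 | R B5 → L2 hit [D]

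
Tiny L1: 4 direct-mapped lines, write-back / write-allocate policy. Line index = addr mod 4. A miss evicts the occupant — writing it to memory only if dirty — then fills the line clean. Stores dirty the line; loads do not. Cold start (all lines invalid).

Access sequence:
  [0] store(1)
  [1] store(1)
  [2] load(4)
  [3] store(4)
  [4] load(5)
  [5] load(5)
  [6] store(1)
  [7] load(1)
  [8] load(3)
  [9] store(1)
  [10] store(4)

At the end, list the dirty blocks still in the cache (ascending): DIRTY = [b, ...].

  0 | W B1 → L1 miss [D]
  1 | W B1 → L1 hit [D]
  2 | R B4 → L0 miss [-]
  3 | W B4 → L0 hit [D]
  4 | R B5 → L1 miss wb→B1 [-]
  5 | R B5 → L1 hit [-]
  6 | W B1 → L1 miss [D]
  7 | R B1 → L1 hit [D]
  8 | R B3 → L3 miss [-]
  9 | W B1 → L1 hit [D]
  10 | W B4 → L0 hit [D]

DIRTY = [1, 4]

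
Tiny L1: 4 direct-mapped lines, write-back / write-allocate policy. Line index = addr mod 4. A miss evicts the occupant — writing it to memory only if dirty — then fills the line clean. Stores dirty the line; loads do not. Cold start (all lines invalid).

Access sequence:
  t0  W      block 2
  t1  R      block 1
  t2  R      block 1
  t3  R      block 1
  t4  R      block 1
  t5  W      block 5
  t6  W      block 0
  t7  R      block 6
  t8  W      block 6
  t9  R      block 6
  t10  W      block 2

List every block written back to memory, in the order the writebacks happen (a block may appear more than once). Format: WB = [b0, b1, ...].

  0 | W B2 → L2 miss [D]
  1 | R B1 → L1 miss [-]
  2 | R B1 → L1 hit [-]
  3 | R B1 → L1 hit [-]
  4 | R B1 → L1 hit [-]
  5 | W B5 → L1 miss [D]
  6 | W B0 → L0 miss [D]
  7 | R B6 → L2 miss wb→B2 [-]
  8 | W B6 → L2 hit [D]
  9 | R B6 → L2 hit [D]
  10 | W B2 → L2 miss wb→B6 [D]

WB = [2, 6]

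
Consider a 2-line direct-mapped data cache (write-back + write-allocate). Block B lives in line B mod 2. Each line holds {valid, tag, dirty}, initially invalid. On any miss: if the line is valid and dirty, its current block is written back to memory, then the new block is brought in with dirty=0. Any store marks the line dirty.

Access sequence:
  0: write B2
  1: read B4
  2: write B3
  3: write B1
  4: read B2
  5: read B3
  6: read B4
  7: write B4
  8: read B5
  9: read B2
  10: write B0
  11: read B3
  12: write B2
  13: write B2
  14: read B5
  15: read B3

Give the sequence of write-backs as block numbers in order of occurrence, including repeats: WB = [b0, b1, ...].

WB = [2, 3, 1, 4, 0]

  0 | W B2 → L0 miss [D]
  1 | R B4 → L0 miss wb→B2 [-]
  2 | W B3 → L1 miss [D]
  3 | W B1 → L1 miss wb→B3 [D]
  4 | R B2 → L0 miss [-]
  5 | R B3 → L1 miss wb→B1 [-]
  6 | R B4 → L0 miss [-]
  7 | W B4 → L0 hit [D]
  8 | R B5 → L1 miss [-]
  9 | R B2 → L0 miss wb→B4 [-]
  10 | W B0 → L0 miss [D]
  11 | R B3 → L1 miss [-]
  12 | W B2 → L0 miss wb→B0 [D]
  13 | W B2 → L0 hit [D]
  14 | R B5 → L1 miss [-]
  15 | R B3 → L1 miss [-]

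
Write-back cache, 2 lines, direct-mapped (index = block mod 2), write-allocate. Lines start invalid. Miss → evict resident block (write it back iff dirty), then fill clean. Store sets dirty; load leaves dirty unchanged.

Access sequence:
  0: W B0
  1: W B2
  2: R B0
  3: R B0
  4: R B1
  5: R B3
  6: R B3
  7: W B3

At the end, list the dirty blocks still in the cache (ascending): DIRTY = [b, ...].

DIRTY = [3]

  0 | W B0 → L0 miss [D]
  1 | W B2 → L0 miss wb→B0 [D]
  2 | R B0 → L0 miss wb→B2 [-]
  3 | R B0 → L0 hit [-]
  4 | R B1 → L1 miss [-]
  5 | R B3 → L1 miss [-]
  6 | R B3 → L1 hit [-]
  7 | W B3 → L1 hit [D]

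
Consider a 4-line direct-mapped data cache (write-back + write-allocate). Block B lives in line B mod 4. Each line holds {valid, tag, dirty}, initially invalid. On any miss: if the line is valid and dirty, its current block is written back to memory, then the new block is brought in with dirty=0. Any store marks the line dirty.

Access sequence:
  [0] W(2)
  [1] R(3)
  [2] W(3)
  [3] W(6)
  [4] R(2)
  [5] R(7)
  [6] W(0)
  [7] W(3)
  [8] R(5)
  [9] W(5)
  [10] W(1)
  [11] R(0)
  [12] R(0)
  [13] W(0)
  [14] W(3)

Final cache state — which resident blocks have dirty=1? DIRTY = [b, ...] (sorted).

0: W B2 → L2 miss [D]
1: R B3 → L3 miss [-]
2: W B3 → L3 hit [D]
3: W B6 → L2 miss wb→B2 [D]
4: R B2 → L2 miss wb→B6 [-]
5: R B7 → L3 miss wb→B3 [-]
6: W B0 → L0 miss [D]
7: W B3 → L3 miss [D]
8: R B5 → L1 miss [-]
9: W B5 → L1 hit [D]
10: W B1 → L1 miss wb→B5 [D]
11: R B0 → L0 hit [D]
12: R B0 → L0 hit [D]
13: W B0 → L0 hit [D]
14: W B3 → L3 hit [D]

DIRTY = [0, 1, 3]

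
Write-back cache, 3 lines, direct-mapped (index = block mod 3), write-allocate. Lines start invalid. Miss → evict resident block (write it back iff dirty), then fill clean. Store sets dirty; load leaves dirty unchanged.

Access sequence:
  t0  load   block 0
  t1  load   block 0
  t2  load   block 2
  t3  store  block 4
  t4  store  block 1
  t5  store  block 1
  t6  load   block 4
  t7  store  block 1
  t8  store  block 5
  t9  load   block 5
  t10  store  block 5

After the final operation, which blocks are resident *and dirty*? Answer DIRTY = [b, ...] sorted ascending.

  0 | R B0 → L0 miss [-]
  1 | R B0 → L0 hit [-]
  2 | R B2 → L2 miss [-]
  3 | W B4 → L1 miss [D]
  4 | W B1 → L1 miss wb→B4 [D]
  5 | W B1 → L1 hit [D]
  6 | R B4 → L1 miss wb→B1 [-]
  7 | W B1 → L1 miss [D]
  8 | W B5 → L2 miss [D]
  9 | R B5 → L2 hit [D]
  10 | W B5 → L2 hit [D]

DIRTY = [1, 5]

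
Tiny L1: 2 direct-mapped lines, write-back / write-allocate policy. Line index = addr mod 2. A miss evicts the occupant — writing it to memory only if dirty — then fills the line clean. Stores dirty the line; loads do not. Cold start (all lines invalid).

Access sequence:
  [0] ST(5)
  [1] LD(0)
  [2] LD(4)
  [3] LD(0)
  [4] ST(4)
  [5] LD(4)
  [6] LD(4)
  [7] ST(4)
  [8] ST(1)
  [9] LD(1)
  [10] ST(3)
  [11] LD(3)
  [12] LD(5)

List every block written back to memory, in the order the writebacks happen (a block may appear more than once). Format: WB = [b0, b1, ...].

  0 | W B5 → L1 miss [D]
  1 | R B0 → L0 miss [-]
  2 | R B4 → L0 miss [-]
  3 | R B0 → L0 miss [-]
  4 | W B4 → L0 miss [D]
  5 | R B4 → L0 hit [D]
  6 | R B4 → L0 hit [D]
  7 | W B4 → L0 hit [D]
  8 | W B1 → L1 miss wb→B5 [D]
  9 | R B1 → L1 hit [D]
  10 | W B3 → L1 miss wb→B1 [D]
  11 | R B3 → L1 hit [D]
  12 | R B5 → L1 miss wb→B3 [-]

WB = [5, 1, 3]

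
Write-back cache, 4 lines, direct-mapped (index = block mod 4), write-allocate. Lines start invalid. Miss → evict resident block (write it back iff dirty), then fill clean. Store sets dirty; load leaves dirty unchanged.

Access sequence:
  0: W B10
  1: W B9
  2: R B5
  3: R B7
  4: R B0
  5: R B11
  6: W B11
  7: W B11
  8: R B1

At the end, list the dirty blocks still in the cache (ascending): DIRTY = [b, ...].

DIRTY = [10, 11]

0: W B10 → L2 miss [D]
1: W B9 → L1 miss [D]
2: R B5 → L1 miss wb→B9 [-]
3: R B7 → L3 miss [-]
4: R B0 → L0 miss [-]
5: R B11 → L3 miss [-]
6: W B11 → L3 hit [D]
7: W B11 → L3 hit [D]
8: R B1 → L1 miss [-]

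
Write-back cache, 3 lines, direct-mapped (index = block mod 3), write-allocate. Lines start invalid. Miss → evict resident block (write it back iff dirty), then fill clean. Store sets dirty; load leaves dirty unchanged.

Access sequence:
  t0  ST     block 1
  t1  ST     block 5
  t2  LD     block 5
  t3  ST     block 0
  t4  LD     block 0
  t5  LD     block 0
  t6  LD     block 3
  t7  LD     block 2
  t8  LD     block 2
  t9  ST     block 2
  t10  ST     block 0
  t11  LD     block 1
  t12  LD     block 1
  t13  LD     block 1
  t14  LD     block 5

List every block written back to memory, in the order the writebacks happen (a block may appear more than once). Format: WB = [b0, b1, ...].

  0 | W B1 → L1 miss [D]
  1 | W B5 → L2 miss [D]
  2 | R B5 → L2 hit [D]
  3 | W B0 → L0 miss [D]
  4 | R B0 → L0 hit [D]
  5 | R B0 → L0 hit [D]
  6 | R B3 → L0 miss wb→B0 [-]
  7 | R B2 → L2 miss wb→B5 [-]
  8 | R B2 → L2 hit [-]
  9 | W B2 → L2 hit [D]
  10 | W B0 → L0 miss [D]
  11 | R B1 → L1 hit [D]
  12 | R B1 → L1 hit [D]
  13 | R B1 → L1 hit [D]
  14 | R B5 → L2 miss wb→B2 [-]

WB = [0, 5, 2]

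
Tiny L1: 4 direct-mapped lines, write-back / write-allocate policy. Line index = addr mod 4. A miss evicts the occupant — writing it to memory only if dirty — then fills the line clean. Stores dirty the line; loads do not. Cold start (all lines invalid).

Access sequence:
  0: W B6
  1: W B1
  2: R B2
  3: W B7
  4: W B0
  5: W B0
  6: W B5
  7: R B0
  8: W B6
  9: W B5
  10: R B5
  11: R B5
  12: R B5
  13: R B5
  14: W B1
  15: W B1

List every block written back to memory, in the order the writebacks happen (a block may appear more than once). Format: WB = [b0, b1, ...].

WB = [6, 1, 5]

0: W B6 -> L2 miss  d=D]
1: W B1 -> L1 miss  d=D]
2: R B2 -> L2 miss wb->B6  d=-]
3: W B7 -> L3 miss  d=D]
4: W B0 -> L0 miss  d=D]
5: W B0 -> L0 hit  d=D]
6: W B5 -> L1 miss wb->B1  d=D]
7: R B0 -> L0 hit  d=D]
8: W B6 -> L2 miss  d=D]
9: W B5 -> L1 hit  d=D]
10: R B5 -> L1 hit  d=D]
11: R B5 -> L1 hit  d=D]
12: R B5 -> L1 hit  d=D]
13: R B5 -> L1 hit  d=D]
14: W B1 -> L1 miss wb->B5  d=D]
15: W B1 -> L1 hit  d=D]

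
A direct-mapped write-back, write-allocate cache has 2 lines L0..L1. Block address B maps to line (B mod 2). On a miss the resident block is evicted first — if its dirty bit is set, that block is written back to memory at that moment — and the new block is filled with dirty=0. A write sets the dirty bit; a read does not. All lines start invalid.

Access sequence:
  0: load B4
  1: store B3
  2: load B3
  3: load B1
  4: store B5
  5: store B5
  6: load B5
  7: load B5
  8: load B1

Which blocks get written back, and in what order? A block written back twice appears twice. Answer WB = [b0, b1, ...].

0: R B4 → L0 miss [-]
1: W B3 → L1 miss [D]
2: R B3 → L1 hit [D]
3: R B1 → L1 miss wb→B3 [-]
4: W B5 → L1 miss [D]
5: W B5 → L1 hit [D]
6: R B5 → L1 hit [D]
7: R B5 → L1 hit [D]
8: R B1 → L1 miss wb→B5 [-]

WB = [3, 5]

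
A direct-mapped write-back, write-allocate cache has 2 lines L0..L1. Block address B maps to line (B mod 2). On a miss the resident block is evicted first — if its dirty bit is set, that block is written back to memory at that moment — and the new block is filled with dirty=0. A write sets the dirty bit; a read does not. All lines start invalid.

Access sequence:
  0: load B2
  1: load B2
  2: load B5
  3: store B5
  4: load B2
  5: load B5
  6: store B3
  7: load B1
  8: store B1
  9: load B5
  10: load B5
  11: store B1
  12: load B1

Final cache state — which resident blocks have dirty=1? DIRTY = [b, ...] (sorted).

DIRTY = [1]

0: R B2 → L0 miss [-]
1: R B2 → L0 hit [-]
2: R B5 → L1 miss [-]
3: W B5 → L1 hit [D]
4: R B2 → L0 hit [-]
5: R B5 → L1 hit [D]
6: W B3 → L1 miss wb→B5 [D]
7: R B1 → L1 miss wb→B3 [-]
8: W B1 → L1 hit [D]
9: R B5 → L1 miss wb→B1 [-]
10: R B5 → L1 hit [-]
11: W B1 → L1 miss [D]
12: R B1 → L1 hit [D]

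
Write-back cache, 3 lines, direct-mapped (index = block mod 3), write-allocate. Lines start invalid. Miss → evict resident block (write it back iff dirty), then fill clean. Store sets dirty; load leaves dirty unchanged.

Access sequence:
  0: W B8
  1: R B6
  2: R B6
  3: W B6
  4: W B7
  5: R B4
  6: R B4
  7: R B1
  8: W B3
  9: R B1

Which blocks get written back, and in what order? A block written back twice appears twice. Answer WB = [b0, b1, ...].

0: W B8 → L2 miss [D]
1: R B6 → L0 miss [-]
2: R B6 → L0 hit [-]
3: W B6 → L0 hit [D]
4: W B7 → L1 miss [D]
5: R B4 → L1 miss wb→B7 [-]
6: R B4 → L1 hit [-]
7: R B1 → L1 miss [-]
8: W B3 → L0 miss wb→B6 [D]
9: R B1 → L1 hit [-]

WB = [7, 6]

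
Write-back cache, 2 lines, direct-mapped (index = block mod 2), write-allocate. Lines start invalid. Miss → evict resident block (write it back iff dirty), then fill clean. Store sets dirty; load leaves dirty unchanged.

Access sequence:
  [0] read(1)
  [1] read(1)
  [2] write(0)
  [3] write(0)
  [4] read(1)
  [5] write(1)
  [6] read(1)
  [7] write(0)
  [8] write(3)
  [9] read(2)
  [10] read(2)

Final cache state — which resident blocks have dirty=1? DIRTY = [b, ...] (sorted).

DIRTY = [3]

0: R B1 -> L1 miss  d=-]
1: R B1 -> L1 hit  d=-]
2: W B0 -> L0 miss  d=D]
3: W B0 -> L0 hit  d=D]
4: R B1 -> L1 hit  d=-]
5: W B1 -> L1 hit  d=D]
6: R B1 -> L1 hit  d=D]
7: W B0 -> L0 hit  d=D]
8: W B3 -> L1 miss wb->B1  d=D]
9: R B2 -> L0 miss wb->B0  d=-]
10: R B2 -> L0 hit  d=-]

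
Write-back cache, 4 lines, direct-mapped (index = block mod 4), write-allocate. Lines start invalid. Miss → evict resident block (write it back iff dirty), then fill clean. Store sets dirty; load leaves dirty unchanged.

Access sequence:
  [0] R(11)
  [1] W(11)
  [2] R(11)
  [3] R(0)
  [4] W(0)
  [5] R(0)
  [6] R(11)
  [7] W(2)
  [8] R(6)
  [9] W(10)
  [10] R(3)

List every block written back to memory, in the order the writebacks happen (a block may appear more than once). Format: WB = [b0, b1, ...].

0: R B11 → L3 miss [-]
1: W B11 → L3 hit [D]
2: R B11 → L3 hit [D]
3: R B0 → L0 miss [-]
4: W B0 → L0 hit [D]
5: R B0 → L0 hit [D]
6: R B11 → L3 hit [D]
7: W B2 → L2 miss [D]
8: R B6 → L2 miss wb→B2 [-]
9: W B10 → L2 miss [D]
10: R B3 → L3 miss wb→B11 [-]

WB = [2, 11]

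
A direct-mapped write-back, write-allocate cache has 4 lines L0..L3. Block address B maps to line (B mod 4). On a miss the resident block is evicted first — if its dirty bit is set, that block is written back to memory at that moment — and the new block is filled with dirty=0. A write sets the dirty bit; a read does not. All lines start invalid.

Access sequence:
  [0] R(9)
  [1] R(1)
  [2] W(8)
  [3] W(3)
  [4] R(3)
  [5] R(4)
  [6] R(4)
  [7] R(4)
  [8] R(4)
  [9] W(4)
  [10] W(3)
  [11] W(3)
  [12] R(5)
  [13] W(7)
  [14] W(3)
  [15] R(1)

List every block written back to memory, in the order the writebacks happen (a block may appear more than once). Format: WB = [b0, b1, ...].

WB = [8, 3, 7]

0: R B9 → L1 miss [-]
1: R B1 → L1 miss [-]
2: W B8 → L0 miss [D]
3: W B3 → L3 miss [D]
4: R B3 → L3 hit [D]
5: R B4 → L0 miss wb→B8 [-]
6: R B4 → L0 hit [-]
7: R B4 → L0 hit [-]
8: R B4 → L0 hit [-]
9: W B4 → L0 hit [D]
10: W B3 → L3 hit [D]
11: W B3 → L3 hit [D]
12: R B5 → L1 miss [-]
13: W B7 → L3 miss wb→B3 [D]
14: W B3 → L3 miss wb→B7 [D]
15: R B1 → L1 miss [-]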